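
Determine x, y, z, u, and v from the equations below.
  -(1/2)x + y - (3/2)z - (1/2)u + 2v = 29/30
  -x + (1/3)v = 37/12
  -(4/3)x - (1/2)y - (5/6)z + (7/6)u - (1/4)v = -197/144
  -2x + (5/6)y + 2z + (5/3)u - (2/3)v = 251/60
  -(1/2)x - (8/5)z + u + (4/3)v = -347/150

x = -7/3, y = -3/2, z = 14/5, u = -2, v = 9/4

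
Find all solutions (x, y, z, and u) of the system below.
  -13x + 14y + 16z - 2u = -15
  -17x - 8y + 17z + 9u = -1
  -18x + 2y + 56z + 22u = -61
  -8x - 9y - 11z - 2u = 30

no solution

Row-reduce:
R1 ← R1 / (-13).
R2 ← R2 + 17·R1.
R3 ← R3 + 18·R1.
R4 ← R4 + 8·R1.
R2 ← R2 / (-342/13).
R1 ← R1 + 14/13·R2.
R3 ← R3 + 226/13·R2.
R4 ← R4 + 229/13·R2.
R3 ← R3 / (2077/57).
R1 ← R1 + 61/57·R3.
R2 ← R2 − 17/114·R3.
R4 ← R4 + 2077/114·R3.
Row 4 reduces to 0 = 1/2, a contradiction. The system is inconsistent.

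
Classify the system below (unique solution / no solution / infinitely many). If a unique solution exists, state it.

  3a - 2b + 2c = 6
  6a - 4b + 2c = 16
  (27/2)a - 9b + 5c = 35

Row-reduce:
R1 ← R1 / (3).
R2 ← R2 − 6·R1.
R3 ← R3 − 27/2·R1.
R2 ← R2 / (-2).
R1 ← R1 − 2/3·R2.
R3 ← R3 + 4·R2.
Rank is 2 with 3 unknowns, leaving b free.

infinitely many solutions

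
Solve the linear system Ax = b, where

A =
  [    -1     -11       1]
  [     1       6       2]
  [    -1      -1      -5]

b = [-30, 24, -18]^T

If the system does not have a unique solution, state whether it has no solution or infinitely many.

infinitely many solutions

Row-reduce:
R1 ← R1 / (-1).
R2 ← R2 − 1·R1.
R3 ← R3 + 1·R1.
R2 ← R2 / (-5).
R1 ← R1 − 11·R2.
R3 ← R3 − 10·R2.
Rank is 2 with 3 unknowns, leaving x_3 free.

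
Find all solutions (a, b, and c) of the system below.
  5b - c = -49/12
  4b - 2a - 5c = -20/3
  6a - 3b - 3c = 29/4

a = 1, b = -3/4, c = 1/3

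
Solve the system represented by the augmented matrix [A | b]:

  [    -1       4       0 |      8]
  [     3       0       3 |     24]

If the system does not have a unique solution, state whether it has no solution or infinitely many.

infinitely many solutions

Row-reduce:
R1 ← R1 / (-1).
R2 ← R2 − 3·R1.
R2 ← R2 / (12).
R1 ← R1 + 4·R2.
Rank is 2 with 3 unknowns, leaving x_3 free.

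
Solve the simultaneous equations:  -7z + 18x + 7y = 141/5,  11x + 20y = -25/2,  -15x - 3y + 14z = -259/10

x = 5/2, y = -2, z = 2/5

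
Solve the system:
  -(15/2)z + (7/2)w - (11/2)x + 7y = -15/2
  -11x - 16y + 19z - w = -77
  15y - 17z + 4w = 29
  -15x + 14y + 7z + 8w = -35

Row-reduce:
R1 ← R1 / (-11/2).
R2 ← R2 + 11·R1.
R4 ← R4 + 15·R1.
R2 ← R2 / (-30).
R1 ← R1 + 14/11·R2.
R3 ← R3 − 15·R2.
R4 ← R4 + 56/11·R2.
Swap R3 and R4.
R3 ← R3 / (3578/165).
R1 ← R1 + 13/165·R3.
R2 ← R2 + 17/15·R3.
Row 4 reduces to 0 = -2, a contradiction. The system is inconsistent.

no solution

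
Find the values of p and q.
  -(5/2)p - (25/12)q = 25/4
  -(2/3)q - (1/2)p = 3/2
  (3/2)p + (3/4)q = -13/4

p = -5/3, q = -1

Row-reduce the augmented matrix:
R1 ← R1 / (-5/2).
R2 ← R2 + 1/2·R1.
R3 ← R3 − 3/2·R1.
R2 ← R2 / (-1/4).
R1 ← R1 − 5/6·R2.
R3 ← R3 + 1/2·R2.
R3 reduces to 0 = 0, so the extra equation is consistent.
Reading off the reduced rows gives p = -5/3, q = -1.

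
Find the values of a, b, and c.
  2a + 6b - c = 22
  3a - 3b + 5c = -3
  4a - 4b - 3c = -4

Row-reduce the augmented matrix:
R1 ← R1 / (2).
R2 ← R2 − 3·R1.
R3 ← R3 − 4·R1.
R2 ← R2 / (-12).
R1 ← R1 − 3·R2.
R3 ← R3 + 16·R2.
R3 ← R3 / (-29/3).
R1 ← R1 − 9/8·R3.
R2 ← R2 + 13/24·R3.
Reading off the reduced rows gives a = 2, b = 3, c = 0.

a = 2, b = 3, c = 0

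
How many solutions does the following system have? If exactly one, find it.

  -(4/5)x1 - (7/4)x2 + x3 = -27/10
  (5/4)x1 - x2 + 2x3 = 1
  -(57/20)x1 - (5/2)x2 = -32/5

Row-reduce:
R1 ← R1 / (-4/5).
R2 ← R2 − 5/4·R1.
R3 ← R3 + 57/20·R1.
R2 ← R2 / (-239/64).
R1 ← R1 − 35/16·R2.
R3 ← R3 − 239/64·R2.
Rank is 2 with 3 unknowns, leaving x3 free.

infinitely many solutions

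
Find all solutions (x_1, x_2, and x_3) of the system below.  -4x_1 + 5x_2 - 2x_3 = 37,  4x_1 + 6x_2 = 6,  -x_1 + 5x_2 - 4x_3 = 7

x_1 = -6, x_2 = 5, x_3 = 6

Row-reduce the augmented matrix:
R1 ← R1 / (-4).
R2 ← R2 − 4·R1.
R3 ← R3 + 1·R1.
R2 ← R2 / (11).
R1 ← R1 + 5/4·R2.
R3 ← R3 − 15/4·R2.
R3 ← R3 / (-31/11).
R1 ← R1 − 3/11·R3.
R2 ← R2 + 2/11·R3.
Reading off the reduced rows gives x_1 = -6, x_2 = 5, x_3 = 6.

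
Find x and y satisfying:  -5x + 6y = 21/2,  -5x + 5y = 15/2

x = 3/2, y = 3

Row-reduce the augmented matrix:
R1 ← R1 / (-5).
R2 ← R2 + 5·R1.
R2 ← R2 / (-1).
R1 ← R1 + 6/5·R2.
Reading off the reduced rows gives x = 3/2, y = 3.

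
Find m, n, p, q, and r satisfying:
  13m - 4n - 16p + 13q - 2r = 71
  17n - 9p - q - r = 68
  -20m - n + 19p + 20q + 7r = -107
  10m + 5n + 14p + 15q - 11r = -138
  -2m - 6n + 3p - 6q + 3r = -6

m = 0, n = 1, p = -6, q = -1, r = 4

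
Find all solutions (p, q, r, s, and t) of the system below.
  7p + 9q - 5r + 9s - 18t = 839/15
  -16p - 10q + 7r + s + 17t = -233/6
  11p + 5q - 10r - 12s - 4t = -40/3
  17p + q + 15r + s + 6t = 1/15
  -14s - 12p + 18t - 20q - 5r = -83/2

p = 4/3, q = -13/5, r = -1/2, s = 5/2, t = -5/2

Row-reduce the augmented matrix:
R1 ← R1 / (7).
R2 ← R2 + 16·R1.
R3 ← R3 − 11·R1.
R4 ← R4 − 17·R1.
R5 ← R5 + 12·R1.
R2 ← R2 / (74/7).
R1 ← R1 − 9/7·R2.
R3 ← R3 + 64/7·R2.
R4 ← R4 + 146/7·R2.
R5 ← R5 + 32/7·R2.
R3 ← R3 / (-221/37).
R1 ← R1 + 13/74·R3.
R2 ← R2 + 31/74·R3.
R4 ← R4 − 681/37·R3.
R5 ← R5 + 573/37·R3.
R4 ← R4 / (-302/221).
R1 ← R1 + 19/17·R4.
R2 ← R2 − 567/221·R4.
R3 ← R3 − 277/221·R4.
R5 ← R5 − 6667/221·R4.
R5 ← R5 / (74133/302).
R1 ← R1 + 1513/151·R5.
R2 ← R2 − 3184/151·R5.
R3 ← R3 − 3311/302·R5.
R4 ← R4 + 2779/302·R5.
Reading off the reduced rows gives p = 4/3, q = -13/5, r = -1/2, s = 5/2, t = -5/2.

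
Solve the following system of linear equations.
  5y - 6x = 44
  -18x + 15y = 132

Row-reduce:
R1 ← R1 / (-6).
R2 ← R2 + 18·R1.
Rank is 1 with 2 unknowns, leaving y free.

infinitely many solutions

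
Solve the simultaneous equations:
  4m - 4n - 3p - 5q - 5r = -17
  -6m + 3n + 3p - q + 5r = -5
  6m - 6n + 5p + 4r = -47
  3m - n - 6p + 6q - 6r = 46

Row-reduce:
R1 ← R1 / (4).
R2 ← R2 + 6·R1.
R3 ← R3 − 6·R1.
R4 ← R4 − 3·R1.
R2 ← R2 / (-3).
R1 ← R1 + 1·R2.
R4 ← R4 − 2·R2.
R3 ← R3 / (19/2).
R1 ← R1 + 1/4·R3.
R2 ← R2 − 1/2·R3.
R4 ← R4 + 19/4·R3.
R4 ← R4 / (47/6).
R1 ← R1 − 203/114·R4.
R2 ← R2 − 139/57·R4.
R3 ← R3 − 15/19·R4.
Rank is 4 with 5 unknowns, leaving r free.

infinitely many solutions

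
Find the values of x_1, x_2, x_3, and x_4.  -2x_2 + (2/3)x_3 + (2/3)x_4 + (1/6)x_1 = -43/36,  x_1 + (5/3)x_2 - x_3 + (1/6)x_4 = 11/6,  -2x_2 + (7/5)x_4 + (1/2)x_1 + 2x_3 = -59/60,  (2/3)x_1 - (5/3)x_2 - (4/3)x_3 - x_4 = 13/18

x_1 = 3/2, x_2 = 1/2, x_3 = 1/3, x_4 = -1

Row-reduce the augmented matrix:
R1 ← R1 / (1/6).
R2 ← R2 − 1·R1.
R3 ← R3 − 1/2·R1.
R4 ← R4 − 2/3·R1.
R2 ← R2 / (41/3).
R1 ← R1 + 12·R2.
R3 ← R3 − 4·R2.
R4 ← R4 − 19/3·R2.
R3 ← R3 / (60/41).
R1 ← R1 + 16/41·R3.
R2 ← R2 + 15/41·R3.
R4 ← R4 + 69/41·R3.
R4 ← R4 / (-129/100).
R1 ← R1 − 58/75·R4.
R2 ← R2 + 3/20·R4.
R3 ← R3 − 107/300·R4.
Reading off the reduced rows gives x_1 = 3/2, x_2 = 1/2, x_3 = 1/3, x_4 = -1.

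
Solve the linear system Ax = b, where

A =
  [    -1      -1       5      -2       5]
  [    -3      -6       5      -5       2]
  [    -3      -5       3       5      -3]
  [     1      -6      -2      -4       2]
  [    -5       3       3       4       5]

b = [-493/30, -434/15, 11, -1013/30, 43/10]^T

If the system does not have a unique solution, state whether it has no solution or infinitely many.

x_1 = 1/2, x_2 = 13/5, x_3 = 4/3, x_4 = 5/2, x_5 = -3

Row-reduce the augmented matrix:
R1 ← R1 / (-1).
R2 ← R2 + 3·R1.
R3 ← R3 + 3·R1.
R4 ← R4 − 1·R1.
R5 ← R5 + 5·R1.
R2 ← R2 / (-3).
R1 ← R1 − 1·R2.
R3 ← R3 + 2·R2.
R4 ← R4 + 7·R2.
R5 ← R5 − 8·R2.
R3 ← R3 / (-16/3).
R1 ← R1 + 25/3·R3.
R2 ← R2 − 10/3·R3.
R4 ← R4 − 79/3·R3.
R5 ← R5 + 146/3·R3.
R4 ← R4 / (683/16).
R1 ← R1 + 221/16·R4.
R2 ← R2 − 49/8·R4.
R3 ← R3 + 31/16·R4.
R5 ← R5 + 621/8·R4.
R5 ← R5 / (9964/683).
R1 ← R1 − 1652/683·R5.
R2 ← R2 + 167/683·R5.
R3 ← R3 − 924/683·R5.
R4 ← R4 + 140/683·R5.
Reading off the reduced rows gives x_1 = 1/2, x_2 = 13/5, x_3 = 4/3, x_4 = 5/2, x_5 = -3.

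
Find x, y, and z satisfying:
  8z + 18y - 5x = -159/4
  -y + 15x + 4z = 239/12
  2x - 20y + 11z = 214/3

x = 3/4, y = -8/3, z = 3/2

Row-reduce the augmented matrix:
R1 ← R1 / (-5).
R2 ← R2 − 15·R1.
R3 ← R3 − 2·R1.
R2 ← R2 / (53).
R1 ← R1 + 18/5·R2.
R3 ← R3 + 64/5·R2.
R3 ← R3 / (1111/53).
R1 ← R1 − 16/53·R3.
R2 ← R2 − 28/53·R3.
Reading off the reduced rows gives x = 3/4, y = -8/3, z = 3/2.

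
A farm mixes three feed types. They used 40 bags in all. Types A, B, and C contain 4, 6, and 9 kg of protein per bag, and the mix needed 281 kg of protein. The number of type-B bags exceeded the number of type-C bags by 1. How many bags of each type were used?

type-A bags: 5, type-B bags: 18, type-C bags: 17

Let a = type-A bags, b = type-B bags, c = type-C bags.
  a + c + b = 40
  4a + 6b + 9c = 281
  b - c = 1
Row-reduce the augmented matrix:
R2 ← R2 − 4·R1.
R2 ← R2 / (2).
R1 ← R1 − 1·R2.
R3 ← R3 − 1·R2.
R3 ← R3 / (-7/2).
R1 ← R1 + 3/2·R3.
R2 ← R2 − 5/2·R3.
Reading off the reduced rows gives a = 5, b = 18, c = 17.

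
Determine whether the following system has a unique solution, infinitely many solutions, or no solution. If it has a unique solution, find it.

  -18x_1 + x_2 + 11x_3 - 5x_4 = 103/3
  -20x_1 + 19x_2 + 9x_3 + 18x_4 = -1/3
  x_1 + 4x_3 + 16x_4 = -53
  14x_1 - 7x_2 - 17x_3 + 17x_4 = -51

x_1 = -7/3, x_2 = 1, x_3 = -2, x_4 = -8/3

Row-reduce the augmented matrix:
R1 ← R1 / (-18).
R2 ← R2 + 20·R1.
R3 ← R3 − 1·R1.
R4 ← R4 − 14·R1.
R2 ← R2 / (161/9).
R1 ← R1 + 1/18·R2.
R3 ← R3 − 1/18·R2.
R4 ← R4 + 56/9·R2.
R3 ← R3 / (744/161).
R1 ← R1 + 100/161·R3.
R2 ← R2 + 29/161·R3.
R4 ← R4 + 220/23·R3.
R4 ← R4 / (19975/372).
R1 ← R1 − 913/372·R4.
R2 ← R2 − 2867/1488·R4.
R3 ← R3 − 5039/1488·R4.
Reading off the reduced rows gives x_1 = -7/3, x_2 = 1, x_3 = -2, x_4 = -8/3.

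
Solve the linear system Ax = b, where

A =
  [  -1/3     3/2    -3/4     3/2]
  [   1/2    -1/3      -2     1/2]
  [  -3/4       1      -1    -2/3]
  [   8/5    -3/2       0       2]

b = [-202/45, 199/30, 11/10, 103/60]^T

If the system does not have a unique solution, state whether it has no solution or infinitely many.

x_1 = 8/3, x_2 = -3/2, x_3 = -3, x_4 = -12/5

Row-reduce the augmented matrix:
R1 ← R1 / (-1/3).
R2 ← R2 − 1/2·R1.
R3 ← R3 + 3/4·R1.
R4 ← R4 − 8/5·R1.
R2 ← R2 / (23/12).
R1 ← R1 + 9/2·R2.
R3 ← R3 + 19/8·R2.
R4 ← R4 − 57/10·R2.
R3 ← R3 / (-293/92).
R1 ← R1 + 117/23·R3.
R2 ← R2 + 75/46·R3.
R4 ← R4 − 2619/460·R3.
R4 ← R4 / (-131/1172).
R1 ← R1 − 870/293·R4.
R2 ← R2 − 1031/586·R4.
R3 ← R3 − 175/879·R4.
Reading off the reduced rows gives x_1 = 8/3, x_2 = -3/2, x_3 = -3, x_4 = -12/5.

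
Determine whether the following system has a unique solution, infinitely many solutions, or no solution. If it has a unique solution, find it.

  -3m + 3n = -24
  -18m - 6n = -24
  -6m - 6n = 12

Row-reduce the augmented matrix:
R1 ← R1 / (-3).
R2 ← R2 + 18·R1.
R3 ← R3 + 6·R1.
R2 ← R2 / (-24).
R1 ← R1 + 1·R2.
R3 ← R3 + 12·R2.
R3 reduces to 0 = 0, so the extra equation is consistent.
Reading off the reduced rows gives m = 3, n = -5.

m = 3, n = -5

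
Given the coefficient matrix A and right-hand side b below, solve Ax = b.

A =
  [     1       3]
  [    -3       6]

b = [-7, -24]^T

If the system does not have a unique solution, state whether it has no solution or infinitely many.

x_1 = 2, x_2 = -3

From equation 1: x_1 = -7 − 3·x_2.
Substitute into equation 2 and solve: x_2 = -3.
Then x_1 = 2.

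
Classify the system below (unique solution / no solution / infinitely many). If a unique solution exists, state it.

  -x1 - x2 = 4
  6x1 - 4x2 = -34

x1 = -5, x2 = 1

Row-reduce the augmented matrix:
R1 ← R1 / (-1).
R2 ← R2 − 6·R1.
R2 ← R2 / (-10).
R1 ← R1 − 1·R2.
Reading off the reduced rows gives x1 = -5, x2 = 1.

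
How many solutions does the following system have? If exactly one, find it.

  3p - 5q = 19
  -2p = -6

Row-reduce the augmented matrix:
R1 ← R1 / (3).
R2 ← R2 + 2·R1.
R2 ← R2 / (-10/3).
R1 ← R1 + 5/3·R2.
Reading off the reduced rows gives p = 3, q = -2.

p = 3, q = -2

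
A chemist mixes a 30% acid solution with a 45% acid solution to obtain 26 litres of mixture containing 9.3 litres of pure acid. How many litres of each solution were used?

litres of solution A: 16, litres of solution B: 10

Let a = litres of solution A, b = litres of solution B.
  a + b = 26
  (3/10)a + (9/20)b = 93/10
From equation 1: a = 26 − b.
Substitute into equation 2 and solve: b = 10.
Then a = 16.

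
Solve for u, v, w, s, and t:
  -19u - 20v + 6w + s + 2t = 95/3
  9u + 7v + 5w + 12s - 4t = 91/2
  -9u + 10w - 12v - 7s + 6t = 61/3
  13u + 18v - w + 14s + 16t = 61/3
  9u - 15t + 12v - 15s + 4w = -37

u = 1, v = -3/2, w = 3, s = 8/3, t = 0

Row-reduce the augmented matrix:
R1 ← R1 / (-19).
R2 ← R2 − 9·R1.
R3 ← R3 + 9·R1.
R4 ← R4 − 13·R1.
R5 ← R5 − 9·R1.
R2 ← R2 / (-47/19).
R1 ← R1 − 20/19·R2.
R3 ← R3 + 48/19·R2.
R4 ← R4 − 82/19·R2.
R5 ← R5 − 48/19·R2.
R3 ← R3 / (-40/47).
R1 ← R1 − 142/47·R3.
R2 ← R2 + 149/47·R3.
R4 ← R4 − 789/47·R3.
R5 ← R5 − 698/47·R3.
R4 ← R4 / (-1449/4).
R1 ← R1 + 133/2·R4.
R2 ← R2 − 281/4·R4.
R3 ← R3 − 95/4·R4.
R5 ← R5 + 709/2·R4.
R5 ← R5 / (-63893/1449).
R1 ← R1 + 4342/1035·R5.
R2 ← R2 − 31792/7245·R5.
R3 ← R3 − 12718/7245·R5.
R4 ← R4 + 3464/7245·R5.
Reading off the reduced rows gives u = 1, v = -3/2, w = 3, s = 8/3, t = 0.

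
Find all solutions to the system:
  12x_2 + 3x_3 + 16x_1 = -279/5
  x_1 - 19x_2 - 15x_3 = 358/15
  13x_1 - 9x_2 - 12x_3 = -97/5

x_1 = -9/5, x_2 = -8/3, x_3 = 5/3

Row-reduce the augmented matrix:
R1 ← R1 / (16).
R2 ← R2 − 1·R1.
R3 ← R3 − 13·R1.
R2 ← R2 / (-79/4).
R1 ← R1 − 3/4·R2.
R3 ← R3 + 75/4·R2.
R3 ← R3 / (-3/158).
R1 ← R1 + 123/316·R3.
R2 ← R2 − 243/316·R3.
Reading off the reduced rows gives x_1 = -9/5, x_2 = -8/3, x_3 = 5/3.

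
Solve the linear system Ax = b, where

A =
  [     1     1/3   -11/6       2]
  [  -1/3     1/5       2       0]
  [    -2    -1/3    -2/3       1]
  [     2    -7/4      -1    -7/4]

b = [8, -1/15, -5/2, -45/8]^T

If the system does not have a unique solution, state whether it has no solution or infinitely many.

x_1 = 2, x_2 = 3, x_3 = 0, x_4 = 5/2

Row-reduce the augmented matrix:
R2 ← R2 + 1/3·R1.
R3 ← R3 + 2·R1.
R4 ← R4 − 2·R1.
R2 ← R2 / (14/45).
R1 ← R1 − 1/3·R2.
R3 ← R3 − 1/3·R2.
R4 ← R4 + 29/12·R2.
R3 ← R3 / (-163/28).
R1 ← R1 + 93/28·R3.
R2 ← R2 − 125/28·R3.
R4 ← R4 − 1507/112·R3.
R4 ← R4 / (3043/326).
R1 ← R1 + 189/163·R4.
R2 ← R2 − 885/163·R4.
R3 ← R3 + 120/163·R4.
Reading off the reduced rows gives x_1 = 2, x_2 = 3, x_3 = 0, x_4 = 5/2.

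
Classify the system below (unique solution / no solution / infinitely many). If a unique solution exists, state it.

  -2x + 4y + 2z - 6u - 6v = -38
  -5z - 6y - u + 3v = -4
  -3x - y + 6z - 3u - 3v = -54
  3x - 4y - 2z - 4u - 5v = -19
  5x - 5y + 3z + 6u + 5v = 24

Row-reduce the augmented matrix:
R1 ← R1 / (-2).
R3 ← R3 + 3·R1.
R4 ← R4 − 3·R1.
R5 ← R5 − 5·R1.
R2 ← R2 / (-6).
R1 ← R1 + 2·R2.
R3 ← R3 + 7·R2.
R4 ← R4 − 2·R2.
R5 ← R5 − 5·R2.
R3 ← R3 / (53/6).
R1 ← R1 − 2/3·R3.
R2 ← R2 − 5/6·R3.
R4 ← R4 + 2/3·R3.
R5 ← R5 − 23/6·R3.
R4 ← R4 / (-678/53).
R1 ← R1 − 148/53·R4.
R2 ← R2 + 27/53·R4.
R3 ← R3 − 43/53·R4.
R5 ← R5 + 686/53·R4.
R5 ← R5 / (1484/339).
R1 ← R1 + 334/339·R5.
R2 ← R2 + 51/226·R5.
R3 ← R3 + 359/678·R5.
R4 ← R4 − 679/678·R5.
Reading off the reduced rows gives x = 3, y = 3, z = -4, u = 6, v = 0.

x = 3, y = 3, z = -4, u = 6, v = 0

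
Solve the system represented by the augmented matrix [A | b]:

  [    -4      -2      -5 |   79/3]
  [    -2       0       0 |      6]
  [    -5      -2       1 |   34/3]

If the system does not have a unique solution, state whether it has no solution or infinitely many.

x_1 = -3, x_2 = 1/3, x_3 = -3

Row-reduce the augmented matrix:
R1 ← R1 / (-4).
R2 ← R2 + 2·R1.
R3 ← R3 + 5·R1.
R1 ← R1 − 1/2·R2.
R3 ← R3 − 1/2·R2.
R3 ← R3 / (6).
R2 ← R2 − 5/2·R3.
Reading off the reduced rows gives x_1 = -3, x_2 = 1/3, x_3 = -3.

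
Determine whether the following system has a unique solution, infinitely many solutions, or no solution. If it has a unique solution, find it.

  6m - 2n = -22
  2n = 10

m = -2, n = 5

Row-reduce the augmented matrix:
R1 ← R1 / (6).
R2 ← R2 / (2).
R1 ← R1 + 1/3·R2.
Reading off the reduced rows gives m = -2, n = 5.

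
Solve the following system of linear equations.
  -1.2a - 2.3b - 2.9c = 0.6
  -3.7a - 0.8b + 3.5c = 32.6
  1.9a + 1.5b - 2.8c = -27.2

Row-reduce the augmented matrix:
R1 ← R1 / (-6/5).
R2 ← R2 + 37/10·R1.
R3 ← R3 − 19/10·R1.
R2 ← R2 / (151/24).
R1 ← R1 − 23/12·R2.
R3 ← R3 + 257/120·R2.
R3 ← R3 / (-11916/3775).
R1 ← R1 + 1037/755·R3.
R2 ← R2 − 1493/755·R3.
Reading off the reduced rows gives a = -3, b = -5, c = 5.

a = -3, b = -5, c = 5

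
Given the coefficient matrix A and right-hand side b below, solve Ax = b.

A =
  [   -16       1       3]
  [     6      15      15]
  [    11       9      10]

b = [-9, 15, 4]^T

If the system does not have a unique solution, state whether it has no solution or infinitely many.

x_1 = 0, x_2 = 6, x_3 = -5

Row-reduce the augmented matrix:
R1 ← R1 / (-16).
R2 ← R2 − 6·R1.
R3 ← R3 − 11·R1.
R2 ← R2 / (123/8).
R1 ← R1 + 1/16·R2.
R3 ← R3 − 155/16·R2.
R3 ← R3 / (78/41).
R1 ← R1 + 5/41·R3.
R2 ← R2 − 43/41·R3.
Reading off the reduced rows gives x_1 = 0, x_2 = 6, x_3 = -5.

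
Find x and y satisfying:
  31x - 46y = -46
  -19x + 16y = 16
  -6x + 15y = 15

x = 0, y = 1

Row-reduce the augmented matrix:
R1 ← R1 / (31).
R2 ← R2 + 19·R1.
R3 ← R3 + 6·R1.
R2 ← R2 / (-378/31).
R1 ← R1 + 46/31·R2.
R3 ← R3 − 189/31·R2.
R3 reduces to 0 = 0, so the extra equation is consistent.
Reading off the reduced rows gives x = 0, y = 1.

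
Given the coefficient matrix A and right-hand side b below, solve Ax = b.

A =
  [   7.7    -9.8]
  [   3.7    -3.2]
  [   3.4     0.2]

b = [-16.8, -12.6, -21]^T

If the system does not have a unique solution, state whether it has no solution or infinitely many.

x_1 = -6, x_2 = -3

Row-reduce the augmented matrix:
R1 ← R1 / (77/10).
R2 ← R2 − 37/10·R1.
R3 ← R3 − 17/5·R1.
R2 ← R2 / (83/55).
R1 ← R1 + 14/11·R2.
R3 ← R3 − 249/55·R2.
R3 reduces to 0 = 0, so the extra equation is consistent.
Reading off the reduced rows gives x_1 = -6, x_2 = -3.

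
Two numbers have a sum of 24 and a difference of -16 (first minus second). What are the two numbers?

Let x = first number, y = second number.
  x + y = 24
  x - y = -16
From equation 1: x = 24 − y.
Substitute into equation 2 and solve: y = 20.
Then x = 4.

first number: 4, second number: 20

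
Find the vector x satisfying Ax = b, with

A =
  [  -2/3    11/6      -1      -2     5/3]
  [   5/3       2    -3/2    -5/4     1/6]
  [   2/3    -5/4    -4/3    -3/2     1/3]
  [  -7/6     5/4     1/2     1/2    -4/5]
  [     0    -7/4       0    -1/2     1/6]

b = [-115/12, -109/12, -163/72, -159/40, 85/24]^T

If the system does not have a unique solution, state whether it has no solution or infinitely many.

x_1 = 3/2, x_2 = -5/2, x_3 = 8/3, x_4 = 7/3, x_5 = 2

Row-reduce the augmented matrix:
R1 ← R1 / (-2/3).
R2 ← R2 − 5/3·R1.
R3 ← R3 − 2/3·R1.
R4 ← R4 + 7/6·R1.
R2 ← R2 / (79/12).
R1 ← R1 + 11/4·R2.
R3 ← R3 − 7/12·R2.
R4 ← R4 + 47/24·R2.
R5 ← R5 + 7/4·R2.
R3 ← R3 / (-469/237).
R1 ← R1 + 27/158·R3.
R2 ← R2 + 48/79·R3.
R4 ← R4 − 335/316·R3.
R5 ← R5 + 84/79·R3.
R4 ← R4 / (9/16).
R1 ← R1 − 345/536·R4.
R2 ← R2 + 3/67·R4.
R3 ← R3 − 399/268·R4.
R5 ← R5 + 155/268·R4.
R5 ← R5 / (-29269/25326).
R1 ← R1 − 4043/4221·R5.
R2 ← R2 − 796/21105·R5.
R3 ← R3 − 70013/21105·R5.
R4 ← R4 + 2624/945·R5.
Reading off the reduced rows gives x_1 = 3/2, x_2 = -5/2, x_3 = 8/3, x_4 = 7/3, x_5 = 2.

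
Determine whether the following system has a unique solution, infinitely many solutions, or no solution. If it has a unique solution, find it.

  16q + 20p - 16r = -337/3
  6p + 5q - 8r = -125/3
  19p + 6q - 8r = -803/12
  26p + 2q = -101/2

p = -7/4, q = -5/2, r = 7/3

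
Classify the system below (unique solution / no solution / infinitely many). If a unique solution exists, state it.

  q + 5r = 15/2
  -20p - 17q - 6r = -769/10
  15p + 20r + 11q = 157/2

p = 3, q = 1/2, r = 7/5

Row-reduce the augmented matrix:
Swap R1 and R2.
R1 ← R1 / (-20).
R3 ← R3 − 15·R1.
R1 ← R1 − 17/20·R2.
R3 ← R3 + 7/4·R2.
R3 ← R3 / (97/4).
R1 ← R1 + 79/20·R3.
R2 ← R2 − 5·R3.
Reading off the reduced rows gives p = 3, q = 1/2, r = 7/5.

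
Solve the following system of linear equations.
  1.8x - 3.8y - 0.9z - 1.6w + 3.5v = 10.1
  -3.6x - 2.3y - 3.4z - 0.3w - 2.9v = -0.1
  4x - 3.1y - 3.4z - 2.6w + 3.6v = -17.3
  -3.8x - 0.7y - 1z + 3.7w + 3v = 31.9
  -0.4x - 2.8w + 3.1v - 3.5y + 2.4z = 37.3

x = -6, y = -3, z = 5, w = 0, v = 4

Row-reduce the augmented matrix:
R1 ← R1 / (9/5).
R2 ← R2 + 18/5·R1.
R3 ← R3 − 4·R1.
R4 ← R4 + 19/5·R1.
R5 ← R5 + 2/5·R1.
R2 ← R2 / (-99/10).
R1 ← R1 + 19/9·R2.
R3 ← R3 − 481/90·R2.
R4 ← R4 + 157/18·R2.
R5 ← R5 + 391/90·R2.
R3 ← R3 / (-18743/4455).
R1 ← R1 − 1085/1782·R3.
R2 ← R2 − 52/99·R3.
R4 ← R4 − 14981/8910·R3.
R5 ← R5 − 19967/4455·R3.
R4 ← R4 / (227361/74972).
R1 ← R1 + 20819/74972·R4.
R2 ← R2 − 4441/18743·R4.
R3 ← R3 − 8321/37486·R4.
R5 ← R5 + 49004/18743·R4.
R5 ← R5 / (780821/151574).
R1 ← R1 − 1011371/757870·R5.
R2 ← R2 + 427258/378935·R5.
R3 ← R3 − 10746/378935·R5.
R4 ← R4 − 748669/378935·R5.
Reading off the reduced rows gives x = -6, y = -3, z = 5, w = 0, v = 4.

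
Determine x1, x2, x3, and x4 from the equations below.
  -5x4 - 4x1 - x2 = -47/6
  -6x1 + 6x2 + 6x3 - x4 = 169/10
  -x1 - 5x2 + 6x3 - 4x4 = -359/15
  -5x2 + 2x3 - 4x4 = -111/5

Row-reduce the augmented matrix:
R1 ← R1 / (-4).
R2 ← R2 + 6·R1.
R3 ← R3 + 1·R1.
R2 ← R2 / (15/2).
R1 ← R1 − 1/4·R2.
R3 ← R3 + 19/4·R2.
R4 ← R4 + 5·R2.
R3 ← R3 / (49/5).
R1 ← R1 + 1/5·R3.
R2 ← R2 − 4/5·R3.
R4 ← R4 − 6·R3.
R4 ← R4 / (-74/147).
R1 ← R1 − 52/49·R4.
R2 ← R2 − 37/49·R4.
R3 ← R3 − 41/294·R4.
Reading off the reduced rows gives x1 = -2/3, x2 = 3, x3 = -3/5, x4 = 3/2.

x1 = -2/3, x2 = 3, x3 = -3/5, x4 = 3/2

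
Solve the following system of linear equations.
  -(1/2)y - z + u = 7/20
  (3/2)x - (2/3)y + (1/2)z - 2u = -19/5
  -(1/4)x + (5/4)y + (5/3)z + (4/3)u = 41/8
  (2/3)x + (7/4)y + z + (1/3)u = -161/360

Row-reduce the augmented matrix:
Swap R1 and R2.
R1 ← R1 / (3/2).
R3 ← R3 + 1/4·R1.
R4 ← R4 − 2/3·R1.
R2 ← R2 / (-1/2).
R1 ← R1 + 4/9·R2.
R3 ← R3 − 41/36·R2.
R4 ← R4 − 221/108·R2.
R3 ← R3 / (-19/36).
R1 ← R1 − 11/9·R3.
R2 ← R2 − 2·R3.
R4 ← R4 + 179/54·R3.
R4 ← R4 / (-1741/114).
R1 ← R1 − 102/19·R4.
R2 ← R2 − 198/19·R4.
R3 ← R3 + 118/19·R4.
Reading off the reduced rows gives x = -4/3, y = -3/2, z = 12/5, u = 2.

x = -4/3, y = -3/2, z = 12/5, u = 2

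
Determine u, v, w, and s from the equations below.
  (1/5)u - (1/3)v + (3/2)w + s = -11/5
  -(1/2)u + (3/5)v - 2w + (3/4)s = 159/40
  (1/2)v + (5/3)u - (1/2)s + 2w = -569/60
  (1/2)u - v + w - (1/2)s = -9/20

u = -2, v = -3, w = -11/5, s = 1/2

Row-reduce the augmented matrix:
R1 ← R1 / (1/5).
R2 ← R2 + 1/2·R1.
R3 ← R3 − 5/3·R1.
R4 ← R4 − 1/2·R1.
R2 ← R2 / (-7/30).
R1 ← R1 + 5/3·R2.
R3 ← R3 − 59/18·R2.
R4 ← R4 + 1/6·R2.
R3 ← R3 / (169/12).
R1 ← R1 + 5·R3.
R2 ← R2 + 15/2·R3.
R4 ← R4 + 4·R3.
R4 ← R4 / (24307/4732).
R1 ← R1 + 12165/2366·R4.
R2 ← R2 − 960/169·R4.
R3 ← R3 − 3093/1183·R4.
Reading off the reduced rows gives u = -2, v = -3, w = -11/5, s = 1/2.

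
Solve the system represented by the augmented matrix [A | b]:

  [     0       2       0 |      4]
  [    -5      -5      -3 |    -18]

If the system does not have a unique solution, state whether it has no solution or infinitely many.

infinitely many solutions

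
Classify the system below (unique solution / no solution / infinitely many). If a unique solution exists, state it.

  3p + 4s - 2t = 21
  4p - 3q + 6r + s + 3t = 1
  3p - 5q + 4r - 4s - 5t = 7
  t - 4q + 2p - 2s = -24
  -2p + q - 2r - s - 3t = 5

Row-reduce the augmented matrix:
R1 ← R1 / (3).
R2 ← R2 − 4·R1.
R3 ← R3 − 3·R1.
R4 ← R4 − 2·R1.
R5 ← R5 + 2·R1.
R2 ← R2 / (-3).
R3 ← R3 + 5·R2.
R4 ← R4 + 4·R2.
R5 ← R5 − 1·R2.
R3 ← R3 / (-6).
R2 ← R2 + 2·R3.
R4 ← R4 + 8·R3.
R4 ← R4 / (58/27).
R1 ← R1 − 4/3·R4.
R2 ← R2 − 46/27·R4.
R3 ← R3 − 7/54·R4.
R5 ← R5 − 2/9·R4.
R5 ← R5 / (-105/29).
R1 ← R1 + 224/29·R5.
R2 ← R2 + 196/29·R5.
R3 ← R3 − 161/116·R5.
R4 ← R4 − 307/58·R5.
Reading off the reduced rows gives p = 3, q = 6, r = 3, s = 1, t = -4.

p = 3, q = 6, r = 3, s = 1, t = -4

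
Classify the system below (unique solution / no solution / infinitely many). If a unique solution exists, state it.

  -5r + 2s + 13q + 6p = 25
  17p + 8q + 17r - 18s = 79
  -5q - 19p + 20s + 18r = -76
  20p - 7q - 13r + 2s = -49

p = -1, q = 3, r = 0, s = -4

Row-reduce the augmented matrix:
R1 ← R1 / (6).
R2 ← R2 − 17·R1.
R3 ← R3 + 19·R1.
R4 ← R4 − 20·R1.
R2 ← R2 / (-173/6).
R1 ← R1 − 13/6·R2.
R3 ← R3 − 217/6·R2.
R4 ← R4 + 151/3·R2.
R3 ← R3 / (7138/173).
R1 ← R1 − 261/173·R3.
R2 ← R2 + 187/173·R3.
R4 ← R4 + 8778/173·R3.
R4 ← R4 / (116080/3569).
R1 ← R1 + 4720/3569·R4.
R2 ← R2 − 2616/3569·R4.
R3 ← R3 + 290/3569·R4.
Reading off the reduced rows gives p = -1, q = 3, r = 0, s = -4.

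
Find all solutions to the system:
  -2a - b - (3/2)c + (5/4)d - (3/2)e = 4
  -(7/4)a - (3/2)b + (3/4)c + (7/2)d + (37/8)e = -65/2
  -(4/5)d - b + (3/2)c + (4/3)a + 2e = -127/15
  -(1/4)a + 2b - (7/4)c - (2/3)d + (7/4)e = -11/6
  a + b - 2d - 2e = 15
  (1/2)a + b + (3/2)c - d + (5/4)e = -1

no solution

Row-reduce:
R1 ← R1 / (-2).
R2 ← R2 + 7/4·R1.
R3 ← R3 − 4/3·R1.
R4 ← R4 + 1/4·R1.
R5 ← R5 − 1·R1.
R6 ← R6 − 1/2·R1.
R2 ← R2 / (-5/8).
R1 ← R1 − 1/2·R2.
R3 ← R3 + 5/3·R2.
R4 ← R4 − 17/8·R2.
R5 ← R5 − 1/2·R2.
R6 ← R6 − 3/4·R2.
R3 ← R3 / (-5).
R1 ← R1 − 12/5·R3.
R2 ← R2 + 33/10·R3.
R4 ← R4 − 109/20·R3.
R5 ← R5 − 9/10·R3.
R6 ← R6 − 18/5·R3.
R4 ← R4 / (801/2000).
R1 ← R1 + 441/250·R4.
R2 ← R2 − 363/1000·R4.
R3 ← R3 − 383/300·R4.
R5 ← R5 + 599/1000·R4.
R6 ← R6 + 599/250·R4.
R5 ← R5 / (79193/9612).
R1 ← R1 − 13145/534·R5.
R2 ← R2 + 16369/3204·R5.
R3 ← R3 + 230995/14418·R5.
R4 ← R4 − 35740/2403·R5.
R6 ← R6 − 79193/2403·R5.
Row 6 reduces to 0 = 4, a contradiction. The system is inconsistent.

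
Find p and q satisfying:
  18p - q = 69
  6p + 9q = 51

p = 4, q = 3

Row-reduce the augmented matrix:
R1 ← R1 / (18).
R2 ← R2 − 6·R1.
R2 ← R2 / (28/3).
R1 ← R1 + 1/18·R2.
Reading off the reduced rows gives p = 4, q = 3.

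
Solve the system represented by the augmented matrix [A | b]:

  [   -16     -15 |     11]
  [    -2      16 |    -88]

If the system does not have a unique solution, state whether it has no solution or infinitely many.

x_1 = 4, x_2 = -5

Row-reduce the augmented matrix:
R1 ← R1 / (-16).
R2 ← R2 + 2·R1.
R2 ← R2 / (143/8).
R1 ← R1 − 15/16·R2.
Reading off the reduced rows gives x_1 = 4, x_2 = -5.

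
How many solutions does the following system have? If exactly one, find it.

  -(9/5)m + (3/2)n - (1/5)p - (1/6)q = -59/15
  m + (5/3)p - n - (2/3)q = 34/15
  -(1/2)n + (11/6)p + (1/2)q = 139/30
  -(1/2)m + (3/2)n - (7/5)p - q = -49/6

Row-reduce the augmented matrix:
R1 ← R1 / (-9/5).
R2 ← R2 − 1·R1.
R4 ← R4 + 1/2·R1.
R2 ← R2 / (-1/6).
R1 ← R1 + 5/6·R2.
R3 ← R3 + 1/2·R2.
R4 ← R4 − 13/12·R2.
R3 ← R3 / (-17/6).
R1 ← R1 + 23/3·R3.
R2 ← R2 + 28/3·R3.
R4 ← R4 − 263/30·R3.
R4 ← R4 / (46/17).
R1 ← R1 + 185/51·R4.
R2 ← R2 + 703/153·R4.
R3 ← R3 + 50/51·R4.
Reading off the reduced rows gives m = -2/3, n = -3, p = 1, q = 13/5.

m = -2/3, n = -3, p = 1, q = 13/5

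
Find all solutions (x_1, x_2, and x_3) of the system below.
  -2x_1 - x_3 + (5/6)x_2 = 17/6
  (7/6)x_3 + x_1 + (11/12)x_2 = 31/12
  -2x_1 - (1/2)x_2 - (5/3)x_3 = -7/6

Row-reduce:
R1 ← R1 / (-2).
R2 ← R2 − 1·R1.
R3 ← R3 + 2·R1.
R2 ← R2 / (4/3).
R1 ← R1 + 5/12·R2.
R3 ← R3 + 4/3·R2.
Rank is 2 with 3 unknowns, leaving x_3 free.

infinitely many solutions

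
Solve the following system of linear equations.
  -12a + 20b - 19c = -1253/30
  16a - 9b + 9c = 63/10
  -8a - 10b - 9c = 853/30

Row-reduce the augmented matrix:
R1 ← R1 / (-12).
R2 ← R2 − 16·R1.
R3 ← R3 + 8·R1.
R2 ← R2 / (53/3).
R1 ← R1 + 5/3·R2.
R3 ← R3 + 70/3·R2.
R3 ← R3 / (-949/53).
R1 ← R1 − 9/212·R3.
R2 ← R2 + 49/53·R3.
Reading off the reduced rows gives a = -6/5, b = -7/3, c = 1/2.

a = -6/5, b = -7/3, c = 1/2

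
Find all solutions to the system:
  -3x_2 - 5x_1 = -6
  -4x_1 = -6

Row-reduce the augmented matrix:
R1 ← R1 / (-5).
R2 ← R2 + 4·R1.
R2 ← R2 / (12/5).
R1 ← R1 − 3/5·R2.
Reading off the reduced rows gives x_1 = 3/2, x_2 = -1/2.

x_1 = 3/2, x_2 = -1/2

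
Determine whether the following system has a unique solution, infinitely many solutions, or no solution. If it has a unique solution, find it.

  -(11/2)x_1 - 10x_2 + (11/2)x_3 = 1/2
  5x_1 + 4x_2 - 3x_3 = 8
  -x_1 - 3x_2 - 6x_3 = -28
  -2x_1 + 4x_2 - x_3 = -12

Row-reduce:
R1 ← R1 / (-11/2).
R2 ← R2 − 5·R1.
R3 ← R3 + 1·R1.
R4 ← R4 + 2·R1.
R2 ← R2 / (-56/11).
R1 ← R1 − 20/11·R2.
R3 ← R3 + 13/11·R2.
R4 ← R4 − 84/11·R2.
R3 ← R3 / (-209/28).
R1 ← R1 + 2/7·R3.
R2 ← R2 + 11/28·R3.
Row 4 reduces to 0 = 1/2, a contradiction. The system is inconsistent.

no solution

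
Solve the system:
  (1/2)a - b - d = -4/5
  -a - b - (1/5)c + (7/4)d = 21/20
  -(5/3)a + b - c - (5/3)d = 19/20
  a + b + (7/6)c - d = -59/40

Row-reduce the augmented matrix:
R1 ← R1 / (1/2).
R2 ← R2 + 1·R1.
R3 ← R3 + 5/3·R1.
R4 ← R4 − 1·R1.
R2 ← R2 / (-3).
R1 ← R1 + 2·R2.
R3 ← R3 + 7/3·R2.
R4 ← R4 − 3·R2.
R3 ← R3 / (-38/45).
R1 ← R1 − 2/15·R3.
R2 ← R2 − 1/15·R3.
R4 ← R4 − 29/30·R3.
R4 ← R4 / (-4333/912).
R1 ← R1 + 197/76·R4.
R2 ← R2 + 45/152·R4.
R3 ← R3 − 865/152·R4.
Reading off the reduced rows gives a = -2/5, b = 1/5, c = -3/4, d = 2/5.

a = -2/5, b = 1/5, c = -3/4, d = 2/5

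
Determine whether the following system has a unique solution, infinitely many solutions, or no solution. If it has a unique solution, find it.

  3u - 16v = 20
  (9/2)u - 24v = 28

no solution

Row-reduce:
R1 ← R1 / (3).
R2 ← R2 − 9/2·R1.
Row 2 reduces to 0 = -2, a contradiction. The system is inconsistent.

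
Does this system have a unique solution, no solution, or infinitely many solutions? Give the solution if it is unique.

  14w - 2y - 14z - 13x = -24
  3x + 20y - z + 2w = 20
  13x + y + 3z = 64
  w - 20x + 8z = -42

x = 4, y = 0, z = 4, w = 6

Row-reduce the augmented matrix:
R1 ← R1 / (-13).
R2 ← R2 − 3·R1.
R3 ← R3 − 13·R1.
R4 ← R4 + 20·R1.
R2 ← R2 / (254/13).
R1 ← R1 − 2/13·R2.
R3 ← R3 + 1·R2.
R4 ← R4 − 40/13·R2.
R3 ← R3 / (-2849/254).
R1 ← R1 − 141/127·R3.
R2 ← R2 + 55/254·R3.
R4 ← R4 − 3836/127·R3.
R4 ← R4 / (6943/407).
R1 ← R1 − 838/2849·R4.
R2 ← R2 + 2/259·R4.
R3 ← R3 + 3624/2849·R4.
Reading off the reduced rows gives x = 4, y = 0, z = 4, w = 6.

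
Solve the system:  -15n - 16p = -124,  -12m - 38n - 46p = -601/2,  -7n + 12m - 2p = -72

Row-reduce:
Swap R1 and R2.
R1 ← R1 / (-12).
R3 ← R3 − 12·R1.
R2 ← R2 / (-15).
R1 ← R1 − 19/6·R2.
R3 ← R3 + 45·R2.
Row 3 reduces to 0 = -1/2, a contradiction. The system is inconsistent.

no solution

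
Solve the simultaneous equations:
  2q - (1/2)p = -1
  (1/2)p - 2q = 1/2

Row-reduce:
R1 ← R1 / (-1/2).
R2 ← R2 − 1/2·R1.
Row 2 reduces to 0 = -1/2, a contradiction. The system is inconsistent.

no solution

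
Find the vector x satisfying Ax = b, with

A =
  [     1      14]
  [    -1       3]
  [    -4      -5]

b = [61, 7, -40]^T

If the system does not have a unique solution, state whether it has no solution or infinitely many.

x_1 = 5, x_2 = 4

Row-reduce the augmented matrix:
R2 ← R2 + 1·R1.
R3 ← R3 + 4·R1.
R2 ← R2 / (17).
R1 ← R1 − 14·R2.
R3 ← R3 − 51·R2.
R3 reduces to 0 = 0, so the extra equation is consistent.
Reading off the reduced rows gives x_1 = 5, x_2 = 4.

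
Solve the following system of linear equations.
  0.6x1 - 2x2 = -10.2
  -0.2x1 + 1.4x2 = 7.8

x1 = 3, x2 = 6

Row-reduce the augmented matrix:
R1 ← R1 / (3/5).
R2 ← R2 + 1/5·R1.
R2 ← R2 / (11/15).
R1 ← R1 + 10/3·R2.
Reading off the reduced rows gives x1 = 3, x2 = 6.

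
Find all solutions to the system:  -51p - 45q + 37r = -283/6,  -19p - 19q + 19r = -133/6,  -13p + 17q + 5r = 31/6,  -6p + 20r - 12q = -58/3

Row-reduce the augmented matrix:
R1 ← R1 / (-51).
R2 ← R2 + 19·R1.
R3 ← R3 + 13·R1.
R4 ← R4 + 6·R1.
R2 ← R2 / (-38/17).
R1 ← R1 − 15/17·R2.
R3 ← R3 − 484/17·R2.
R4 ← R4 + 114/17·R2.
R3 ← R3 / (62).
R1 ← R1 − 4/3·R3.
R2 ← R2 + 7/3·R3.
R4 reduces to 0 = 0, so the extra equation is consistent.
Reading off the reduced rows gives p = 0, q = 1/2, r = -2/3.

p = 0, q = 1/2, r = -2/3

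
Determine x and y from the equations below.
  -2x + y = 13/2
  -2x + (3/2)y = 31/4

From equation 1: y = 13/2 + 2·x.
Substitute into equation 2 and solve: x = -2.
Then y = 5/2.

x = -2, y = 5/2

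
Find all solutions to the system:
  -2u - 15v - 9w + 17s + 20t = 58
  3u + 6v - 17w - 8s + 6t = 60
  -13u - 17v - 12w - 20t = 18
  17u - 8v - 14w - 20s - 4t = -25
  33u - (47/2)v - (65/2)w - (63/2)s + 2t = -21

Row-reduce:
R1 ← R1 / (-2).
R2 ← R2 − 3·R1.
R3 ← R3 + 13·R1.
R4 ← R4 − 17·R1.
R5 ← R5 − 33·R1.
R2 ← R2 / (-33/2).
R1 ← R1 − 15/2·R2.
R3 ← R3 − 161/2·R2.
R4 ← R4 + 271/2·R2.
R5 ← R5 + 271·R2.
R3 ← R3 / (-3376/33).
R1 ← R1 + 103/11·R3.
R2 ← R2 − 61/33·R3.
R4 ← R4 − 5279/33·R3.
R5 ← R5 − 10558/33·R3.
R4 ← R4 / (-197475/3376).
R1 ← R1 − 5921/3376·R4.
R2 ← R2 + 5113/3376·R4.
R3 ← R3 − 829/3376·R4.
R5 ← R5 + 197475/1688·R4.
Rank is 4 with 5 unknowns, leaving t free.

infinitely many solutions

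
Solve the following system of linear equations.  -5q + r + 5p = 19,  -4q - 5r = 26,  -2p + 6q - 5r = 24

Row-reduce the augmented matrix:
R1 ← R1 / (5).
R3 ← R3 + 2·R1.
R2 ← R2 / (-4).
R1 ← R1 + 1·R2.
R3 ← R3 − 4·R2.
R3 ← R3 / (-48/5).
R1 ← R1 − 29/20·R3.
R2 ← R2 − 5/4·R3.
Reading off the reduced rows gives p = 6, q = 1, r = -6.

p = 6, q = 1, r = -6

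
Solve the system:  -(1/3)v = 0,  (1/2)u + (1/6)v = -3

u = -6, v = 0

Row-reduce the augmented matrix:
Swap R1 and R2.
R1 ← R1 / (1/2).
R2 ← R2 / (-1/3).
R1 ← R1 − 1/3·R2.
Reading off the reduced rows gives u = -6, v = 0.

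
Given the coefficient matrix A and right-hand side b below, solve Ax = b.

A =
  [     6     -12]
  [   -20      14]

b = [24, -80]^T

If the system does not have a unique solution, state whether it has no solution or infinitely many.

Row-reduce the augmented matrix:
R1 ← R1 / (6).
R2 ← R2 + 20·R1.
R2 ← R2 / (-26).
R1 ← R1 + 2·R2.
Reading off the reduced rows gives x_1 = 4, x_2 = 0.

x_1 = 4, x_2 = 0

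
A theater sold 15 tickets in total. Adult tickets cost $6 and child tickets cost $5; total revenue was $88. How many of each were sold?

Let a = adult tickets, c = child tickets.
  a + c = 15
  6a + 5c = 88
From equation 1: a = 15 − c.
Substitute into equation 2 and solve: c = 2.
Then a = 13.

adult tickets: 13, child tickets: 2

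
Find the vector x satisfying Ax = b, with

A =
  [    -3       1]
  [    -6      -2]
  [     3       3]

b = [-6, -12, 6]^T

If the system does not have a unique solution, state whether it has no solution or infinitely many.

x_1 = 2, x_2 = 0

Row-reduce the augmented matrix:
R1 ← R1 / (-3).
R2 ← R2 + 6·R1.
R3 ← R3 − 3·R1.
R2 ← R2 / (-4).
R1 ← R1 + 1/3·R2.
R3 ← R3 − 4·R2.
R3 reduces to 0 = 0, so the extra equation is consistent.
Reading off the reduced rows gives x_1 = 2, x_2 = 0.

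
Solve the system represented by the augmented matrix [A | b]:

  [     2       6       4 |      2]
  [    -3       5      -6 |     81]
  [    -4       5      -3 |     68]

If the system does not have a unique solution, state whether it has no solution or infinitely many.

Row-reduce the augmented matrix:
R1 ← R1 / (2).
R2 ← R2 + 3·R1.
R3 ← R3 + 4·R1.
R2 ← R2 / (14).
R1 ← R1 − 3·R2.
R3 ← R3 − 17·R2.
R3 ← R3 / (5).
R1 ← R1 − 2·R3.
Reading off the reduced rows gives x_1 = -5, x_2 = 6, x_3 = -6.

x_1 = -5, x_2 = 6, x_3 = -6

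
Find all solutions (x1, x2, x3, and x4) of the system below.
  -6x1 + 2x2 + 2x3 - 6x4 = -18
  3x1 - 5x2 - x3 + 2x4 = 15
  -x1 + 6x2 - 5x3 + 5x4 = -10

infinitely many solutions

Row-reduce:
R1 ← R1 / (-6).
R2 ← R2 − 3·R1.
R3 ← R3 + 1·R1.
R2 ← R2 / (-4).
R1 ← R1 + 1/3·R2.
R3 ← R3 − 17/3·R2.
R3 ← R3 / (-16/3).
R1 ← R1 + 1/3·R3.
Rank is 3 with 4 unknowns, leaving x4 free.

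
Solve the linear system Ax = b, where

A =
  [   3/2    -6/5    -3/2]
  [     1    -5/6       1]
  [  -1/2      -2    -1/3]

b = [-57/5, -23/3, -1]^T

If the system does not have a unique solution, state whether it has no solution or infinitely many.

Row-reduce the augmented matrix:
R1 ← R1 / (3/2).
R2 ← R2 − 1·R1.
R3 ← R3 + 1/2·R1.
R2 ← R2 / (-1/30).
R1 ← R1 + 4/5·R2.
R3 ← R3 + 12/5·R2.
R3 ← R3 / (-869/6).
R1 ← R1 + 49·R3.
R2 ← R2 + 60·R3.
Reading off the reduced rows gives x_1 = -6, x_2 = 2, x_3 = 0.

x_1 = -6, x_2 = 2, x_3 = 0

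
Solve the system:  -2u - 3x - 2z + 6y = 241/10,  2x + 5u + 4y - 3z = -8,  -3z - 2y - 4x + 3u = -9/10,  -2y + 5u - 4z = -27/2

x = -2, y = 7/4, z = -1, u = -14/5

Row-reduce the augmented matrix:
R1 ← R1 / (-3).
R2 ← R2 − 2·R1.
R3 ← R3 + 4·R1.
R2 ← R2 / (8).
R1 ← R1 + 2·R2.
R3 ← R3 + 10·R2.
R4 ← R4 + 2·R2.
R3 ← R3 / (-23/4).
R1 ← R1 + 5/12·R3.
R2 ← R2 + 13/24·R3.
R4 ← R4 + 61/12·R3.
R4 ← R4 / (-217/69).
R1 ← R1 − 58/69·R4.
R2 ← R2 + 35/69·R4.
R3 ← R3 + 41/23·R4.
Reading off the reduced rows gives x = -2, y = 7/4, z = -1, u = -14/5.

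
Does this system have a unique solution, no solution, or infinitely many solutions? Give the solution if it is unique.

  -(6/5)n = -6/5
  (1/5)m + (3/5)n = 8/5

m = 5, n = 1

Row-reduce the augmented matrix:
Swap R1 and R2.
R1 ← R1 / (1/5).
R2 ← R2 / (-6/5).
R1 ← R1 − 3·R2.
Reading off the reduced rows gives m = 5, n = 1.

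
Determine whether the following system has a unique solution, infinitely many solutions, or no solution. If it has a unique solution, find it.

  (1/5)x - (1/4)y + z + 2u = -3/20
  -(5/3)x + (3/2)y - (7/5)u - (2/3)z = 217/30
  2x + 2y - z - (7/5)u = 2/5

Row-reduce:
R1 ← R1 / (1/5).
R2 ← R2 + 5/3·R1.
R3 ← R3 − 2·R1.
R2 ← R2 / (-7/12).
R1 ← R1 + 5/4·R2.
R3 ← R3 − 9/2·R2.
R3 ← R3 / (337/7).
R1 ← R1 + 80/7·R3.
R2 ← R2 + 92/7·R3.
Rank is 3 with 4 unknowns, leaving u free.

infinitely many solutions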